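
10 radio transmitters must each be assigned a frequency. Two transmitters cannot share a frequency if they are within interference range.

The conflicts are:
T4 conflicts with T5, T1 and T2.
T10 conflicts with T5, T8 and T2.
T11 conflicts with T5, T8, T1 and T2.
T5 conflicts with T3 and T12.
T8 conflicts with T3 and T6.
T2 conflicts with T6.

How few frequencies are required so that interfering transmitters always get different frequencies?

T11 and T8 conflict, so at least 2 frequencies are needed.
Using 2 frequencies: T4=2, T10=2, T11=2, T5=1, T8=1, T1=1, T2=1, T3=2, T12=2, T6=2. Every pair that conflicts lands in different frequencies.

2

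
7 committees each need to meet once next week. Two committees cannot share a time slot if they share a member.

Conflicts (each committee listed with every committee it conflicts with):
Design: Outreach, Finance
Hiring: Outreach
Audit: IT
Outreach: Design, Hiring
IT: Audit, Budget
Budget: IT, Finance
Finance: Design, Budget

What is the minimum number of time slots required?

Audit and IT conflict, so at least 2 time slots are needed.
2 time slots suffice: time slot 1 → {Outreach, IT, Finance}; time slot 2 → {Design, Hiring, Audit, Budget}. Each listed conflict is separated.

2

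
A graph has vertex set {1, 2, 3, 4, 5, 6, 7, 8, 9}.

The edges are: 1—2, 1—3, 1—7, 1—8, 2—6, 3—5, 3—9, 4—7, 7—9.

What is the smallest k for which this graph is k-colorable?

3 and 9 are adjacent, so at least 2 colors are needed.
A valid assignment using 2 colors: 1=red, 2=blue, 3=blue, 4=red, 5=red, 6=red, 7=blue, 8=blue, 9=red. Each edge has distinct colors on its endpoints.

2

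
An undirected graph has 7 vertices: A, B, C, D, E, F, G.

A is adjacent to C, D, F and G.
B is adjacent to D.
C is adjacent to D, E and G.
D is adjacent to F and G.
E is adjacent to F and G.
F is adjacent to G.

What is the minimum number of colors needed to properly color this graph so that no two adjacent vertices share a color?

A, D, F, G form a clique, so at least 4 colors are needed.
A valid assignment using 4 colors: A=4, B=2, C=3, D=1, E=1, F=3, G=2. Every edge joins two different colors.

4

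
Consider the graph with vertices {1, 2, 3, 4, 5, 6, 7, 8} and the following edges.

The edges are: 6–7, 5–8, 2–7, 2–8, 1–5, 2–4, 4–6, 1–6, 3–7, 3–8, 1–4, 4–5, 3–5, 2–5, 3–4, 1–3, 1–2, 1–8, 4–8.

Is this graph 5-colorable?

The chromatic number is 5. 1, 3, 4, 5, 8 form a clique, so at least 5 colors are needed.
5 colors suffice: color red → {1, 7}; color blue → {4}; color green → {2, 3, 6}; color yellow → {8}; color purple → {5}.
That is already a proper 5-coloring.

Yes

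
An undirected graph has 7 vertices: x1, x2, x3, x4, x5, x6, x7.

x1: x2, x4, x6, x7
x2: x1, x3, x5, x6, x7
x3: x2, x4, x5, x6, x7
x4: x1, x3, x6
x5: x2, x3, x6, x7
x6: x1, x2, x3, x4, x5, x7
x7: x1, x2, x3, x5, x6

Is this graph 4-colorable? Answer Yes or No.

No

x2, x3, x5, x6, x7 are pairwise adjacent (a clique of size 5), so at least 5 colors are needed.
So 4 colors are not enough.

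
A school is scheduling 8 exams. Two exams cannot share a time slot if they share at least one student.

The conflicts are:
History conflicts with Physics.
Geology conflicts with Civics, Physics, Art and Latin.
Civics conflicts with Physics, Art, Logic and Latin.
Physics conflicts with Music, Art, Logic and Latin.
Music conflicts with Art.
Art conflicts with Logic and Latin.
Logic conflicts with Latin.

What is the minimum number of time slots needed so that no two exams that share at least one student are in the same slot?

5

Geology, Civics, Physics, Art, Latin are mutually in conflict, so at least 5 time slots are needed.
5 time slots suffice: time slot 1 → {Physics}; time slot 2 → {History, Art}; time slot 3 → {Music, Latin}; time slot 4 → {Civics}; time slot 5 → {Geology, Logic}. Every pair that conflicts lands in different time slots.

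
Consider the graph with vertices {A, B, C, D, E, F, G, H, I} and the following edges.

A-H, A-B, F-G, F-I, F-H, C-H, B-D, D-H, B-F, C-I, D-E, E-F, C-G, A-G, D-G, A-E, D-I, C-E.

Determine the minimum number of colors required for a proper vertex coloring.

A and E are adjacent, so at least 2 colors are needed.
2 colors suffice: color red → {A, C, D, F}; color blue → {B, E, G, H, I}. No two adjacent vertices share a color.

2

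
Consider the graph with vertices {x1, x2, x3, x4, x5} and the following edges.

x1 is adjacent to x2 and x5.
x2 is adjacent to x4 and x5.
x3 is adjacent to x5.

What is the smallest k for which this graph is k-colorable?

x1, x2, x5 are mutually adjacent, so at least 3 colors are needed.
3 colors suffice: color 1 → {x2, x3}; color 2 → {x4, x5}; color 3 → {x1}. No two adjacent vertices share a color.

3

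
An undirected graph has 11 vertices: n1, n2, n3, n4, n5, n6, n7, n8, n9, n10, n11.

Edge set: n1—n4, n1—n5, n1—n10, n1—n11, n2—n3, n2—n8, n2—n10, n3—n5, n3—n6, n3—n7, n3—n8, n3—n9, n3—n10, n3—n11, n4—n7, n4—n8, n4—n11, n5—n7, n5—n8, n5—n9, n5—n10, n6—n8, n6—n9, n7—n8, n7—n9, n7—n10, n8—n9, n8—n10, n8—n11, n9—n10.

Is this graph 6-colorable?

The chromatic number is 6. n3, n5, n7, n8, n9, n10 form a clique, so at least 6 colors are needed.
A valid assignment using 6 colors: n1=1, n2=4, n3=2, n4=2, n5=6, n6=3, n7=4, n8=1, n9=5, n10=3, n11=3.
That is already a proper 6-coloring.

Yes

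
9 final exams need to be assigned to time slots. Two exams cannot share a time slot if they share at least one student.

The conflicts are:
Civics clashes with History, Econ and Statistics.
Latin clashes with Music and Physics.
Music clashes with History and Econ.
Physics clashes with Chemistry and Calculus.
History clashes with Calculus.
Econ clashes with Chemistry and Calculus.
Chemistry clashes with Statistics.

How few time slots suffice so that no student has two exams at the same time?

The cycle Latin-Music-Econ-Chemistry-Physics-Latin has odd length 5, so it cannot be 2-colored; at least 3 time slots are needed.
3 time slots suffice: time slot 1 → {Physics, History, Econ, Statistics}; time slot 2 → {Civics, Music, Chemistry, Calculus}; time slot 3 → {Latin}. Every pair that conflicts lands in different time slots.

3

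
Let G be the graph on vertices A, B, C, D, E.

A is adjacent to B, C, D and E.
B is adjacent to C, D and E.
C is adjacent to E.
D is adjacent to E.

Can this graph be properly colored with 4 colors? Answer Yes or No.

Yes

The chromatic number is 4. A, B, D, E are mutually adjacent (a clique of size 4), so at least 4 colors are needed.
4 colors suffice: color red → {E}; color blue → {B}; color green → {A}; color yellow → {C, D}.
That is already a proper 4-coloring.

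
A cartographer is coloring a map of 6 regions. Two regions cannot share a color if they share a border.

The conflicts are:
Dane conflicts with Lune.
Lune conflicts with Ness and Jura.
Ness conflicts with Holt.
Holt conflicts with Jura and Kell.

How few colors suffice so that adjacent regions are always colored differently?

Dane and Lune conflict, so at least 2 colors are needed.
2 colors suffice: color 1 → {Lune, Holt}; color 2 → {Dane, Ness, Jura, Kell}. No two conflicting regions share a color.

2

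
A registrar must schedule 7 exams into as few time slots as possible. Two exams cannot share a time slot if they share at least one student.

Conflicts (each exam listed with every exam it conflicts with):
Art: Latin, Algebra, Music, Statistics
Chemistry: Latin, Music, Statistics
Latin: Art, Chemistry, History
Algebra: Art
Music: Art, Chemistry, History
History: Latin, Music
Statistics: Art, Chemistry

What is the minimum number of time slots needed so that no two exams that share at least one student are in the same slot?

Art and Latin conflict, so at least 2 time slots are needed.
Using 2 time slots: Art=1, Chemistry=1, Latin=2, Algebra=2, Music=2, History=1, Statistics=2. No two conflicting exams share a time slot.

2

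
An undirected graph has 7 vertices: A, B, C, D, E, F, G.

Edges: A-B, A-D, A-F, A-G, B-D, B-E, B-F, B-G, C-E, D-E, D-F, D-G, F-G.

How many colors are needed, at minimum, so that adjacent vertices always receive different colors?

5

A, B, D, F, G form a clique, so at least 5 colors are needed.
5 colors suffice: color 1 → {C, D}; color 2 → {B}; color 3 → {E, F}; color 4 → {G}; color 5 → {A}. No two adjacent vertices share a color.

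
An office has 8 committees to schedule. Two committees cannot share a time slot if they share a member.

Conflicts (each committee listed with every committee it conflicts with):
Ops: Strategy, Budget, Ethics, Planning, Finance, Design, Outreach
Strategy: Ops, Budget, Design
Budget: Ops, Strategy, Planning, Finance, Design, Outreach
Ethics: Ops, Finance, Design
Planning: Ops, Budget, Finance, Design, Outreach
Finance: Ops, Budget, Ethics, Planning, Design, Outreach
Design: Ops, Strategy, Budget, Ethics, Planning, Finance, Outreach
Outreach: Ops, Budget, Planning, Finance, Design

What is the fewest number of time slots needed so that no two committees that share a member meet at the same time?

6

Ops, Budget, Planning, Finance, Design, Outreach pairwise conflict, so at least 6 time slots are needed.
6 time slots suffice: time slot 1 → {Ops}; time slot 2 → {Design}; time slot 3 → {Strategy, Finance}; time slot 4 → {Budget, Ethics}; time slot 5 → {Planning}; time slot 6 → {Outreach}. Each listed conflict is separated.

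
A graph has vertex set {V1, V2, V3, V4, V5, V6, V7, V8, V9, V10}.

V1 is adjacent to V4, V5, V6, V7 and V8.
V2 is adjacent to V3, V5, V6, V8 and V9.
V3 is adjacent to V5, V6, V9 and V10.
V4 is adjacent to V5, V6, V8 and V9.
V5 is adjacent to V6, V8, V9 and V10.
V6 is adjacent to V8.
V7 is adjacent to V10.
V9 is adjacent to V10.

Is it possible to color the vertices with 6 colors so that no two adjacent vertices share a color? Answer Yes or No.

Yes

The chromatic number is 5. V1, V4, V5, V6, V8 form a clique, so at least 5 colors are needed.
5 colors suffice: color R → {V5, V7}; color B → {V6, V9}; color G → {V3, V8}; color Y → {V1, V2, V10}; color P → {V4}.
Since 6 ≥ 5, a proper 6-coloring certainly exists.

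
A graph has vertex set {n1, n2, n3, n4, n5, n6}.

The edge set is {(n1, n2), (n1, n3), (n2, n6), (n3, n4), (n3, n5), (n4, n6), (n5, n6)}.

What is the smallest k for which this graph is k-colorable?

The cycle n1-n3-n5-n6-n2-n1 has odd length 5, so it cannot be 2-colored; at least 3 colors are needed.
A valid assignment using 3 colors: n1=green, n2=blue, n3=red, n4=blue, n5=blue, n6=red. Each edge has distinct colors on its endpoints.

3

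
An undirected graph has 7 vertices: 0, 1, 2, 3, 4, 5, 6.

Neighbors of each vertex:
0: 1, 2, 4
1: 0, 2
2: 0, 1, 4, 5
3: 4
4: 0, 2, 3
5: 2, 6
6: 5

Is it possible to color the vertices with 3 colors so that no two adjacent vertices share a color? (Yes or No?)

Yes

The chromatic number is 3. 0, 2, 4 are pairwise adjacent, so at least 3 colors are needed.
3 colors suffice: 0=green, 1=blue, 2=red, 3=red, 4=blue, 5=blue, 6=red.
That is already a proper 3-coloring.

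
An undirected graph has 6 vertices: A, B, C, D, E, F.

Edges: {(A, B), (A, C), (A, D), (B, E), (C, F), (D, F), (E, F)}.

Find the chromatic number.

The cycle F-E-B-A-C-F has odd length 5, so it cannot be 2-colored; at least 3 colors are needed.
3 colors suffice: color 1 → {A, F}; color 2 → {B, C, D}; color 3 → {E}. Every edge joins two different colors.

3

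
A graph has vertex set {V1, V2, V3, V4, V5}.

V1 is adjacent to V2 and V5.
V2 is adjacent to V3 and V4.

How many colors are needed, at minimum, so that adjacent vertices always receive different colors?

V1 and V5 are adjacent, so at least 2 colors are needed.
2 colors suffice: color 1 → {V2, V5}; color 2 → {V1, V3, V4}. Every edge joins two different colors.

2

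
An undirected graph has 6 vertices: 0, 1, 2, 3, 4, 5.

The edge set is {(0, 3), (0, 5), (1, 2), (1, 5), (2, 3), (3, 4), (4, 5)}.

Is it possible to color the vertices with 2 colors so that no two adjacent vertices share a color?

No

The cycle 0-3-2-1-5-0 has odd length 5, so it cannot be 2-colored; at least 3 colors are needed.
So 2 colors are not enough.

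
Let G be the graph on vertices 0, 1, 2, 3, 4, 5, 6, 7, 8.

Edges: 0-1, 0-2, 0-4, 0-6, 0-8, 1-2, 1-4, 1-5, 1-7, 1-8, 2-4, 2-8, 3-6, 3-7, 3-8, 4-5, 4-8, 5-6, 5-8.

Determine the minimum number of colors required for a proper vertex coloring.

0, 1, 2, 4, 8 form a clique, so at least 5 colors are needed.
5 colors suffice: 0=c, 1=b, 2=e, 3=b, 4=d, 5=c, 6=a, 7=a, 8=a. Every edge joins two different colors.

5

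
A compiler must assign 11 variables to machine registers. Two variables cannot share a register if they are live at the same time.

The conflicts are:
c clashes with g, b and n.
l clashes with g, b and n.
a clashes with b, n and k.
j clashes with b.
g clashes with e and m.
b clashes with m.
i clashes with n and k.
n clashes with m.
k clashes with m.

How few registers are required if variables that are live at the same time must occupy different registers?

2

c and n conflict, so at least 2 registers are needed.
2 registers suffice: c=2, l=2, a=2, j=2, g=1, e=2, b=1, i=2, n=1, k=1, m=2. Each listed conflict is separated.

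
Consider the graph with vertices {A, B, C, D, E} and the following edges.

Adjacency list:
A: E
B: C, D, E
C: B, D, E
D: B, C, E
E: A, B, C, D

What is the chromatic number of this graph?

B, C, D, E are pairwise adjacent (a clique of size 4), so at least 4 colors are needed.
4 colors suffice: color 1 → {E}; color 2 → {A, B}; color 3 → {D}; color 4 → {C}. Each edge has distinct colors on its endpoints.

4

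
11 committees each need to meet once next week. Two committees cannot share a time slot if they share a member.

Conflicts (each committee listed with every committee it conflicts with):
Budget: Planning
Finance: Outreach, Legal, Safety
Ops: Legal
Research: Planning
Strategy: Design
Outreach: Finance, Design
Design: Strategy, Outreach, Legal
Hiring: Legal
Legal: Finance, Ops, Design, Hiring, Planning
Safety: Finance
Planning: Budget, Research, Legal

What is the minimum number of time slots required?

Budget and Planning conflict, so at least 2 time slots are needed.
2 time slots suffice: time slot 1 → {Budget, Research, Strategy, Outreach, Legal, Safety}; time slot 2 → {Finance, Ops, Design, Hiring, Planning}. Each listed conflict is separated.

2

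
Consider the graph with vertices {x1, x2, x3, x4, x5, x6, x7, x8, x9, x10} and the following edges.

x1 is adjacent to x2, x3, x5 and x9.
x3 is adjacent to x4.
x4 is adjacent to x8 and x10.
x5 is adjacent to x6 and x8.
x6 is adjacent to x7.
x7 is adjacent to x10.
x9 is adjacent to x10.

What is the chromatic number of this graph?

The cycle x3-x4-x10-x9-x1-x3 has odd length 5, so it cannot be 2-colored; at least 3 colors are needed.
A valid assignment using 3 colors: x1=R, x2=B, x3=B, x4=R, x5=B, x6=G, x7=R, x8=G, x9=G, x10=B. Each edge has distinct colors on its endpoints.

3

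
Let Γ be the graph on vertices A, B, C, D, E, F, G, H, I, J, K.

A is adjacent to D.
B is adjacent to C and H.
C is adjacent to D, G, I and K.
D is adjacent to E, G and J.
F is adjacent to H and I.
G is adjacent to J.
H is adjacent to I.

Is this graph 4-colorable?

The chromatic number is 3. F, H, I are pairwise adjacent, so at least 3 colors are needed.
A valid assignment using 3 colors: A=2, B=3, C=2, D=1, E=2, F=2, G=3, H=1, I=3, J=2, K=1.
Since 4 ≥ 3, a proper 4-coloring certainly exists.

Yes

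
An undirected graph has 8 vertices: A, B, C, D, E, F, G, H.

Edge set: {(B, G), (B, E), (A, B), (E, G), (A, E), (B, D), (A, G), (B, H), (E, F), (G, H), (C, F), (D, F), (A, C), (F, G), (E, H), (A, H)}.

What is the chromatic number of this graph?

A, B, E, G, H form a clique, so at least 5 colors are needed.
A valid assignment using 5 colors: A=4, B=3, C=1, D=1, E=1, F=3, G=2, H=5. No two adjacent vertices share a color.

5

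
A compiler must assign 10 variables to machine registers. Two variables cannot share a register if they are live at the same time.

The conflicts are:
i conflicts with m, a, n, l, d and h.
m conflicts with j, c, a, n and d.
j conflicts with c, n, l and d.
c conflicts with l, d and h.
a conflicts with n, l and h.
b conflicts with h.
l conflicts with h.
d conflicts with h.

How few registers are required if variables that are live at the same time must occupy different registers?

m, j, c, d are mutually in conflict, so at least 4 registers are needed.
A valid assignment using 4 registers: i=2, m=1, j=3, c=2, a=3, b=2, n=4, l=4, d=4, h=1. No two conflicting variables share a register.

4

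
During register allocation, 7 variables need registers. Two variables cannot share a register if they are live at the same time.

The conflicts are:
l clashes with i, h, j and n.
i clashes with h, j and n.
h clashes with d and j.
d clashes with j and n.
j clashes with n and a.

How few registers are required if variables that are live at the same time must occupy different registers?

4

l, i, h, j are mutually in conflict, so at least 4 registers are needed.
4 registers suffice: l=4, i=2, h=3, d=2, j=1, n=3, a=2. Each listed conflict is separated.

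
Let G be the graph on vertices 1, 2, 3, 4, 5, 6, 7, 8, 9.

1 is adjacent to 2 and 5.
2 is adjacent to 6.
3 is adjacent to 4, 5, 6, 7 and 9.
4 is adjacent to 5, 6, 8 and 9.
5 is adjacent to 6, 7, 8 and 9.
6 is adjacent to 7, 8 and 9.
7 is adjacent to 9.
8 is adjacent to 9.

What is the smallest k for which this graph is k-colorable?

5

3, 4, 5, 6, 9 form a clique, so at least 5 colors are needed.
5 colors suffice: color red → {2, 5}; color blue → {1, 6}; color green → {9}; color yellow → {4, 7}; color purple → {3, 8}. Every edge joins two different colors.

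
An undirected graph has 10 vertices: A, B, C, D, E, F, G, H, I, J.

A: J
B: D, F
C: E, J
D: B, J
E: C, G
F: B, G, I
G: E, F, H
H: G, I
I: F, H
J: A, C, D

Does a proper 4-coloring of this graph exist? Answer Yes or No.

The chromatic number is 3. The cycle C-J-D-B-F-G-E-C has odd length 7, so it cannot be 2-colored; at least 3 colors are needed.
3 colors suffice: A=2, B=2, C=2, D=3, E=1, F=1, G=2, H=1, I=2, J=1.
Since 4 ≥ 3, a proper 4-coloring certainly exists.

Yes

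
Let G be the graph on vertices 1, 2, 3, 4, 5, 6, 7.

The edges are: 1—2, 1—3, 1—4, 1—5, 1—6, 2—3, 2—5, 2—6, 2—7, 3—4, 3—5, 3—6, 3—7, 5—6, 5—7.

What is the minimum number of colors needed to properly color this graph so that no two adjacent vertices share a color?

5

1, 2, 3, 5, 6 form a clique, so at least 5 colors are needed.
5 colors suffice: color red → {3}; color blue → {4, 5}; color green → {2}; color yellow → {1, 7}; color purple → {6}. Every edge joins two different colors.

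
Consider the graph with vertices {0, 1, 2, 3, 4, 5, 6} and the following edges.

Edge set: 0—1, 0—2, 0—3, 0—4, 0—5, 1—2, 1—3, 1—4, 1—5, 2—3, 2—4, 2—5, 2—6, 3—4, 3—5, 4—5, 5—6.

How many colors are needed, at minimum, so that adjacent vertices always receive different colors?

0, 1, 2, 3, 4, 5 form a clique, so at least 6 colors are needed.
6 colors suffice: 0=green, 1=purple, 2=blue, 3=orange, 4=yellow, 5=red, 6=green. Each edge has distinct colors on its endpoints.

6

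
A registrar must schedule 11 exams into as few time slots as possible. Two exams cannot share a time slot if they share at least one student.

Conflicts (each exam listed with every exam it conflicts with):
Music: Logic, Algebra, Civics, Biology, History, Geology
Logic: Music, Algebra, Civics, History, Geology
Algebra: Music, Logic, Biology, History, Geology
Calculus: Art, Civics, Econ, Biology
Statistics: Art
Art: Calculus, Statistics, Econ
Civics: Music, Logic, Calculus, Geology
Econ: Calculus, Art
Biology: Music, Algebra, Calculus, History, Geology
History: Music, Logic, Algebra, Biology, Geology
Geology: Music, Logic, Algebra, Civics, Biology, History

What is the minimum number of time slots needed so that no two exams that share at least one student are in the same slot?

Music, Algebra, Biology, History, Geology pairwise conflict, so at least 5 time slots are needed.
5 time slots suffice: time slot 1 → {Music, Calculus, Statistics}; time slot 2 → {Art, Geology}; time slot 3 → {Logic, Econ, Biology}; time slot 4 → {Algebra, Civics}; time slot 5 → {History}. Each listed conflict is separated.

5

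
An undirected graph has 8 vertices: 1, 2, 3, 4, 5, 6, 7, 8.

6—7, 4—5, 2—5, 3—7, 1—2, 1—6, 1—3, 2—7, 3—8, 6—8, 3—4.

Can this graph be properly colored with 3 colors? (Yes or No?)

Yes

The chromatic number is 3. The cycle 3-7-2-5-4-3 has odd length 5, so it cannot be 2-colored; at least 3 colors are needed.
3 colors suffice: color a → {2, 3, 6}; color b → {1, 5, 7, 8}; color c → {4}.
That is already a proper 3-coloring.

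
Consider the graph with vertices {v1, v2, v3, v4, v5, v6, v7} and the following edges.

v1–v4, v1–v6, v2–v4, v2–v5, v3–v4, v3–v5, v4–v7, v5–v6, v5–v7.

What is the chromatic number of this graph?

3

The cycle v1-v4-v2-v5-v6-v1 has odd length 5, so it cannot be 2-colored; at least 3 colors are needed.
3 colors suffice: color 1 → {v4, v5}; color 2 → {v2, v3, v6, v7}; color 3 → {v1}. No two adjacent vertices share a color.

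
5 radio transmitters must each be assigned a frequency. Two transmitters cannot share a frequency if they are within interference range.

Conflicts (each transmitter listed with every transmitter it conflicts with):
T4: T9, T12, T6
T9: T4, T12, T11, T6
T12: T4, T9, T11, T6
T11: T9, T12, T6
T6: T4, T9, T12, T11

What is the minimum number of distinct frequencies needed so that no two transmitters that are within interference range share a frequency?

T9, T12, T11, T6 pairwise conflict, so at least 4 frequencies are needed.
A valid assignment using 4 frequencies: T4=4, T9=3, T12=2, T11=4, T6=1. Every pair that conflicts lands in different frequencies.

4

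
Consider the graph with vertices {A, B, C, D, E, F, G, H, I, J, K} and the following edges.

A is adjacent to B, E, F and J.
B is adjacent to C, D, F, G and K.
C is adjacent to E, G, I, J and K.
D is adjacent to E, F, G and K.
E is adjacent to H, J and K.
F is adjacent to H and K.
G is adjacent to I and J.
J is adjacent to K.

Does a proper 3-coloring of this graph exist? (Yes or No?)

B, D, F, K are mutually adjacent (a clique of size 4), so at least 4 colors are needed.
So 3 colors are not enough.

No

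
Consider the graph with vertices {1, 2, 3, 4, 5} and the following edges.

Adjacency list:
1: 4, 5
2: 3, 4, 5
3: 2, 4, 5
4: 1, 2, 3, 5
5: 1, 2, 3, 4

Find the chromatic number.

4

2, 3, 4, 5 are pairwise adjacent (a clique of size 4), so at least 4 colors are needed.
One proper 4-coloring: 1=c, 2=d, 3=c, 4=b, 5=a. Every edge joins two different colors.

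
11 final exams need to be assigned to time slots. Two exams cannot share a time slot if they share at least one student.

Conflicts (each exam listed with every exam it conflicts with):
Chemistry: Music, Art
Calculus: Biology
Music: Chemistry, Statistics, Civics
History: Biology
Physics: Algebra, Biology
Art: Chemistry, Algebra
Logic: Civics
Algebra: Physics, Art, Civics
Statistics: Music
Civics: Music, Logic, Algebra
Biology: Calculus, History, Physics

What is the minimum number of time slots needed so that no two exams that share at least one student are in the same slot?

The cycle Music-Civics-Algebra-Art-Chemistry-Music has odd length 5, so it cannot be 2-colored; at least 3 time slots are needed.
3 time slots suffice: time slot 1 → {Art, Statistics, Civics, Biology}; time slot 2 → {Calculus, Music, History, Logic, Algebra}; time slot 3 → {Chemistry, Physics}. Every pair that conflicts lands in different time slots.

3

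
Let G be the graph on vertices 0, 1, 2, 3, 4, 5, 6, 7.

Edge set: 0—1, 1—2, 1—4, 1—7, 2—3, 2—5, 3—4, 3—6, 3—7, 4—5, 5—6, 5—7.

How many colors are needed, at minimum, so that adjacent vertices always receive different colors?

1 and 7 are adjacent, so at least 2 colors are needed.
2 colors suffice: 0=b, 1=a, 2=b, 3=a, 4=b, 5=a, 6=b, 7=b. Each edge has distinct colors on its endpoints.

2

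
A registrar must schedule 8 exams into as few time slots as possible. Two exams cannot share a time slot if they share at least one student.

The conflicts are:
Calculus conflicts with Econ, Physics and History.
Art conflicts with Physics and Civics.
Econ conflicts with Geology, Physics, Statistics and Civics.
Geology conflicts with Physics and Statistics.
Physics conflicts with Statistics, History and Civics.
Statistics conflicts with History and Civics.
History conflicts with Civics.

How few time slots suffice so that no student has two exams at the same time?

4

Econ, Geology, Physics, Statistics are mutually in conflict, so at least 4 time slots are needed.
Using 4 time slots: Calculus=3, Art=2, Econ=2, Geology=4, Physics=1, Statistics=3, History=2, Civics=4. No two conflicting exams share a time slot.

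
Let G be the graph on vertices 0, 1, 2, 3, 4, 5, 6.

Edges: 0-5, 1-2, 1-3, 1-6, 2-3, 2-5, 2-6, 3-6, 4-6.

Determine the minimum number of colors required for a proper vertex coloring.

4

1, 2, 3, 6 form a clique, so at least 4 colors are needed.
4 colors suffice: color a → {0, 2, 4}; color b → {5, 6}; color c → {3}; color d → {1}. Each edge has distinct colors on its endpoints.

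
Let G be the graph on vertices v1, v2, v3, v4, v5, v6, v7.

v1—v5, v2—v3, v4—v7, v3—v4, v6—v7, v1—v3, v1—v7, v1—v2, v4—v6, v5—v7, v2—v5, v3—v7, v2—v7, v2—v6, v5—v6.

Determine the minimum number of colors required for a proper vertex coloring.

4

v1, v2, v3, v7 are pairwise adjacent (a clique of size 4), so at least 4 colors are needed.
One proper 4-coloring: v1=4, v2=2, v3=3, v4=2, v5=3, v6=4, v7=1. Each edge has distinct colors on its endpoints.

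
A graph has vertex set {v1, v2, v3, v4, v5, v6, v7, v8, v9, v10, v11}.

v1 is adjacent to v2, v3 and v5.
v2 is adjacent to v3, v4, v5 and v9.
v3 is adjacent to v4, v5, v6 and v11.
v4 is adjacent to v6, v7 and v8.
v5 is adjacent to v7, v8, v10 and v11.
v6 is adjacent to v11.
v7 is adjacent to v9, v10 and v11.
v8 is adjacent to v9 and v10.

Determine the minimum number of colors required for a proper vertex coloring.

4

v1, v2, v3, v5 are pairwise adjacent (a clique of size 4), so at least 4 colors are needed.
One proper 4-coloring: v1=4, v2=3, v3=2, v4=1, v5=1, v6=4, v7=2, v8=2, v9=1, v10=3, v11=3. Every edge joins two different colors.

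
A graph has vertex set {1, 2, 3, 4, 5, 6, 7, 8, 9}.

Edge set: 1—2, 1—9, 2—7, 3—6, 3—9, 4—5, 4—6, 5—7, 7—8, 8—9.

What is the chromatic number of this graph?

The cycle 2-7-8-9-1-2 has odd length 5, so it cannot be 2-colored; at least 3 colors are needed.
One proper 3-coloring: 1=green, 2=blue, 3=blue, 4=blue, 5=green, 6=red, 7=red, 8=blue, 9=red. Every edge joins two different colors.

3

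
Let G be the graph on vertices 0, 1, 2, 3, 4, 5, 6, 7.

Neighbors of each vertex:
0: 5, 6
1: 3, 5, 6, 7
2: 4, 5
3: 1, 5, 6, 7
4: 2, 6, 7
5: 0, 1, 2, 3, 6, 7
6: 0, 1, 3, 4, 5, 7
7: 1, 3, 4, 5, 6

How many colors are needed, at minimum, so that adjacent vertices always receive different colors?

1, 3, 5, 6, 7 are pairwise adjacent (a clique of size 5), so at least 5 colors are needed.
A valid assignment using 5 colors: 0=c, 1=d, 2=a, 3=e, 4=b, 5=b, 6=a, 7=c. Each edge has distinct colors on its endpoints.

5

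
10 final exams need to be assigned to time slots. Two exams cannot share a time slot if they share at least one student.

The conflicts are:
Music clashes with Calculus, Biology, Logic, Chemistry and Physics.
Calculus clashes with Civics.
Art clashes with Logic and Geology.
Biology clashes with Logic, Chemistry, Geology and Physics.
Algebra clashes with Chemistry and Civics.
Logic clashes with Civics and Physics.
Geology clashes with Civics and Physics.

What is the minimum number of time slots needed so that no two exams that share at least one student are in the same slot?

4

Music, Biology, Logic, Physics pairwise conflict, so at least 4 time slots are needed.
4 time slots suffice: time slot 1 → {Art, Biology, Civics}; time slot 2 → {Calculus, Logic, Chemistry, Geology}; time slot 3 → {Music, Algebra}; time slot 4 → {Physics}. Each listed conflict is separated.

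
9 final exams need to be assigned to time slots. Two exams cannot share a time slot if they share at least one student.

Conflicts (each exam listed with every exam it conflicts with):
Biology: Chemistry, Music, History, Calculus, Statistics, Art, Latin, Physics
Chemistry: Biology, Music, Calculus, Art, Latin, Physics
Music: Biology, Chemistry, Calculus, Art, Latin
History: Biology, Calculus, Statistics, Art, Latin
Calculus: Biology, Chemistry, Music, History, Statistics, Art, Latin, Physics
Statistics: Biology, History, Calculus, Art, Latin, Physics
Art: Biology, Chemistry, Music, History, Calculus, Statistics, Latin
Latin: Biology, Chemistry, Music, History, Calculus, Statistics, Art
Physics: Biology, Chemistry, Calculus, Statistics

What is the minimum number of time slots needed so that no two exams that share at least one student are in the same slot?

Biology, History, Calculus, Statistics, Art, Latin all conflict with each other, so at least 6 time slots are needed.
6 time slots suffice: time slot 1 → {Biology}; time slot 2 → {Calculus}; time slot 3 → {Latin, Physics}; time slot 4 → {Art}; time slot 5 → {Chemistry, Statistics}; time slot 6 → {Music, History}. No two conflicting exams share a time slot.

6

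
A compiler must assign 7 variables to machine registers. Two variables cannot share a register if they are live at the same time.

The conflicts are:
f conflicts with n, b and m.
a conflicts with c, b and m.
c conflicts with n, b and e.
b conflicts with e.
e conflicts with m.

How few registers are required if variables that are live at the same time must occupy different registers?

c, b, e are mutually in conflict, so at least 3 registers are needed.
3 registers suffice: register 1 → {c, m}; register 2 → {n, b}; register 3 → {f, a, e}. No two conflicting variables share a register.

3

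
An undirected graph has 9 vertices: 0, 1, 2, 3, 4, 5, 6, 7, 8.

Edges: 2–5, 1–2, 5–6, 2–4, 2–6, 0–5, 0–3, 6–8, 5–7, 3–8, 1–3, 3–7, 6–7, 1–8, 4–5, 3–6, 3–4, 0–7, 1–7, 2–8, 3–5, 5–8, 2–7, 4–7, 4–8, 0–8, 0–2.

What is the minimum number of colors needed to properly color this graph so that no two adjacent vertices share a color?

4

0, 2, 5, 8 are pairwise adjacent (a clique of size 4), so at least 4 colors are needed.
4 colors suffice: color red → {1, 5}; color blue → {7, 8}; color green → {2, 3}; color yellow → {0, 4, 6}. No two adjacent vertices share a color.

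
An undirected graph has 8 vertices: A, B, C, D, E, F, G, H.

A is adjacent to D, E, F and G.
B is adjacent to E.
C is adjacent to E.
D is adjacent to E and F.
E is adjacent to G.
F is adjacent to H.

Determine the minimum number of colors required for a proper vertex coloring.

A, E, G form a triangle, so at least 3 colors are needed.
3 colors suffice: color red → {E, F}; color blue → {A, B, C, H}; color green → {D, G}. No two adjacent vertices share a color.

3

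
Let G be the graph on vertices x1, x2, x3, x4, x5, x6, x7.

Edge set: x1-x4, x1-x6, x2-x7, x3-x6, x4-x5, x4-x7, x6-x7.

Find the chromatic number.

x6 and x7 are adjacent, so at least 2 colors are needed.
2 colors suffice: color 1 → {x2, x4, x6}; color 2 → {x1, x3, x5, x7}. No two adjacent vertices share a color.

2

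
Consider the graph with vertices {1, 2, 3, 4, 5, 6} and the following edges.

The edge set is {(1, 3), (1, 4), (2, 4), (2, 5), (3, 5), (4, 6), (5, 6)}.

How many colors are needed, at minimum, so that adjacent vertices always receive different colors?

3

The cycle 3-5-6-4-1-3 has odd length 5, so it cannot be 2-colored; at least 3 colors are needed.
A valid assignment using 3 colors: 1=green, 2=blue, 3=blue, 4=red, 5=red, 6=blue. Every edge joins two different colors.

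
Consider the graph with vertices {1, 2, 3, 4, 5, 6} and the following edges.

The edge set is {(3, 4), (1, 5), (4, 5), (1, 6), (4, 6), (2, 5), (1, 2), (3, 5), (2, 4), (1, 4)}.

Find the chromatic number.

1, 2, 4, 5 are mutually adjacent (a clique of size 4), so at least 4 colors are needed.
4 colors suffice: color a → {4}; color b → {5, 6}; color c → {1, 3}; color d → {2}. Every edge joins two different colors.

4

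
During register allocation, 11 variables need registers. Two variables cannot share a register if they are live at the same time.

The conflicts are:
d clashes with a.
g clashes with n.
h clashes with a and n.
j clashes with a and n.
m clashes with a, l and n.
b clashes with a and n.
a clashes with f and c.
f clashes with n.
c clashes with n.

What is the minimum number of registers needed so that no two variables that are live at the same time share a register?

a and f conflict, so at least 2 registers are needed.
A valid assignment using 2 registers: d=2, g=2, h=2, j=2, m=2, b=2, a=1, f=2, c=2, l=1, n=1. Each listed conflict is separated.

2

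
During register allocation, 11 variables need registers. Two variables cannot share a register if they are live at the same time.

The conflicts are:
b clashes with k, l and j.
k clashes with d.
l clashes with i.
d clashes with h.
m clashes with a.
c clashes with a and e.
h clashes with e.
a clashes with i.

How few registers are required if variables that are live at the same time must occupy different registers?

The cycle h-e-c-a-i-l-b-k-d-h has odd length 9, so it cannot be 2-colored; at least 3 registers are needed.
3 registers suffice: register 1 → {b, d, a, e}; register 2 → {k, m, c, h, j, i}; register 3 → {l}. Every pair that conflicts lands in different registers.

3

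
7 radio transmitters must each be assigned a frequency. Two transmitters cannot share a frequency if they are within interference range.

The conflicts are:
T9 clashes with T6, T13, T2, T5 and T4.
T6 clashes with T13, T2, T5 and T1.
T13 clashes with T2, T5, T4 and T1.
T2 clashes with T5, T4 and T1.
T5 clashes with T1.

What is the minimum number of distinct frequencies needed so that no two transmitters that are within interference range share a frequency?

5

T6, T13, T2, T5, T1 pairwise conflict, so at least 5 frequencies are needed.
5 frequencies suffice: frequency 1 → {T13}; frequency 2 → {T2}; frequency 3 → {T5, T4}; frequency 4 → {T6}; frequency 5 → {T9, T1}. Every pair that conflicts lands in different frequencies.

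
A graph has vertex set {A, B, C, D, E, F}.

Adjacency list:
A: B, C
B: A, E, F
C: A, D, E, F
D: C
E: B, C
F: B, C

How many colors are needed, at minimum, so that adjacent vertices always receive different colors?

2

A and C are adjacent, so at least 2 colors are needed.
2 colors suffice: color red → {B, C}; color blue → {A, D, E, F}. Every edge joins two different colors.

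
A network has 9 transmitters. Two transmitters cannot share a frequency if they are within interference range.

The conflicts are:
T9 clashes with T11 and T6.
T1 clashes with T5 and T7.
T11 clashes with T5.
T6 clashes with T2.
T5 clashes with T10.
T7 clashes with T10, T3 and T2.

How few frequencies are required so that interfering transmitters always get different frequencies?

3

The cycle T6-T2-T7-T1-T5-T11-T9-T6 has odd length 7, so it cannot be 2-colored; at least 3 frequencies are needed.
3 frequencies suffice: T9=3, T1=2, T11=2, T6=1, T5=1, T7=1, T10=2, T3=2, T2=2. Every pair that conflicts lands in different frequencies.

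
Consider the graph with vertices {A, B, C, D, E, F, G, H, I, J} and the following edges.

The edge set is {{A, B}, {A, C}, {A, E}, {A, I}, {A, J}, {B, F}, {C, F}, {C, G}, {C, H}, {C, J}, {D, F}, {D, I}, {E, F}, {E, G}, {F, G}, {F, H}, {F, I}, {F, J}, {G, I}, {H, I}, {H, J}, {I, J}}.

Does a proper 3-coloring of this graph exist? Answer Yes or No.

No

C, F, H, J are mutually adjacent (a clique of size 4), so at least 4 colors are needed.
So 3 colors are not enough.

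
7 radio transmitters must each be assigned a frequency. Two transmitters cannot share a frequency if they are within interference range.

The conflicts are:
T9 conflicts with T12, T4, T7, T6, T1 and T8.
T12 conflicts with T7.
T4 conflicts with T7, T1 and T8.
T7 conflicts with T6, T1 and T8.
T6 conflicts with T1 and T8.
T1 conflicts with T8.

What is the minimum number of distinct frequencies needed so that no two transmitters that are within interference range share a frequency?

T9, T7, T6, T1, T8 all conflict with each other, so at least 5 frequencies are needed.
Using 5 frequencies: T9=2, T12=3, T4=5, T7=1, T6=5, T1=4, T8=3. No two conflicting transmitters share a frequency.

5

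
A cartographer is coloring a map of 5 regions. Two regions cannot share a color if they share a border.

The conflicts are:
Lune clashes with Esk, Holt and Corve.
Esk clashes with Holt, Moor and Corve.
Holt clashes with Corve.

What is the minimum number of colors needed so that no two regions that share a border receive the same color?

4

Lune, Esk, Holt, Corve pairwise conflict, so at least 4 colors are needed.
One proper 4-coloring: Lune=4, Esk=1, Holt=3, Moor=2, Corve=2. Each listed conflict is separated.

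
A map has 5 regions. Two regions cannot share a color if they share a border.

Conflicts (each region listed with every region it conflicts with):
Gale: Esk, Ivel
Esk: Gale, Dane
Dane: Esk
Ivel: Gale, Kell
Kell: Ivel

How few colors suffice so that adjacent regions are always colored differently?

2

Ivel and Kell conflict, so at least 2 colors are needed.
2 colors suffice: color 1 → {Esk, Ivel}; color 2 → {Gale, Dane, Kell}. Each listed conflict is separated.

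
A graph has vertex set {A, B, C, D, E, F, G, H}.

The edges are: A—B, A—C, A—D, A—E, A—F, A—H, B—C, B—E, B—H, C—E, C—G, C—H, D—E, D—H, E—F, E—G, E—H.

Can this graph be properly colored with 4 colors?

No

A, B, C, E, H form a clique, so at least 5 colors are needed.
So 4 colors are not enough.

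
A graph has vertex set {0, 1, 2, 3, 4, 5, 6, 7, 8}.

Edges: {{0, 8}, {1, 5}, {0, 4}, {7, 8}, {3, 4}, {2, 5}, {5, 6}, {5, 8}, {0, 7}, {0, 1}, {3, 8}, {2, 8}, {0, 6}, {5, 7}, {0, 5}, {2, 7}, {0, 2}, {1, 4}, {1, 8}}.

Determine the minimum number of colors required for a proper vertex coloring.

0, 2, 5, 7, 8 form a clique, so at least 5 colors are needed.
5 colors suffice: color a → {0, 3}; color b → {4, 5}; color c → {6, 8}; color d → {1, 7}; color e → {2}. Each edge has distinct colors on its endpoints.

5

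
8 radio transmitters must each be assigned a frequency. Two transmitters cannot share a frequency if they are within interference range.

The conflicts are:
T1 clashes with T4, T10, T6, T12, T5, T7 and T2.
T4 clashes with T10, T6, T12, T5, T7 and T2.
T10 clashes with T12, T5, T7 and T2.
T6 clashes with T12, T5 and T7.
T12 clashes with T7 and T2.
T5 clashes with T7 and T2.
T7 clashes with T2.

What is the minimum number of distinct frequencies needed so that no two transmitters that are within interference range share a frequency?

T1, T4, T10, T5, T7, T2 pairwise conflict, so at least 6 frequencies are needed.
6 frequencies suffice: frequency 1 → {T4}; frequency 2 → {T7}; frequency 3 → {T1}; frequency 4 → {T12, T5}; frequency 5 → {T10, T6}; frequency 6 → {T2}. Each listed conflict is separated.

6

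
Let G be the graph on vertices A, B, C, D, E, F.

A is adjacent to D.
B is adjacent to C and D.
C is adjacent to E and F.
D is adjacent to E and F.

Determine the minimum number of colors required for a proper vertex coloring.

2

D and E are adjacent, so at least 2 colors are needed.
A valid assignment using 2 colors: A=2, B=2, C=1, D=1, E=2, F=2. No two adjacent vertices share a color.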